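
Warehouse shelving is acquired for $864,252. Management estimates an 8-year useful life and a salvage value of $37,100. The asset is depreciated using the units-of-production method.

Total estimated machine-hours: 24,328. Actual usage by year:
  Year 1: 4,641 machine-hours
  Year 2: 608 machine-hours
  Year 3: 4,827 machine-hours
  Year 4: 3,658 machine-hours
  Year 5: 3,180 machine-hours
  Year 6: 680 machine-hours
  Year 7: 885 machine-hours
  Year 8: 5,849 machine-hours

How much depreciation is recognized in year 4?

$124,372

Depreciable base = $864,252 − $37,100 = $827,152.
Rate = $827,152 / 24,328 machine-hours = $34 per machine-hour.
Year 1: 4,641 × $34 = $157,794. Book value $706,458.
Year 2: 608 × $34 = $20,672. Book value $685,786.
Year 3: 4,827 × $34 = $164,118. Book value $521,668.
Year 4: 3,658 × $34 = $124,372. Book value $397,296.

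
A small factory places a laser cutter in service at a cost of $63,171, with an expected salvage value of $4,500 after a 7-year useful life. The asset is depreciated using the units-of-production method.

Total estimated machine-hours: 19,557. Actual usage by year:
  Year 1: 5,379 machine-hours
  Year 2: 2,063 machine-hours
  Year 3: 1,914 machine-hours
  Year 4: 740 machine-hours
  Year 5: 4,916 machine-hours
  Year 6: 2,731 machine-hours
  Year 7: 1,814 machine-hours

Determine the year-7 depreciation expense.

$5,442

Depreciable base = $63,171 − $4,500 = $58,671.
Rate = $58,671 / 19,557 machine-hours = $3 per machine-hour.
Year 1: 5,379 × $3 = $16,137. Book value $47,034.
Year 2: 2,063 × $3 = $6,189. Book value $40,845.
Year 3: 1,914 × $3 = $5,742. Book value $35,103.
Year 4: 740 × $3 = $2,220. Book value $32,883.
Year 5: 4,916 × $3 = $14,748. Book value $18,135.
Year 6: 2,731 × $3 = $8,193. Book value $9,942.
Year 7: 1,814 × $3 = $5,442. Book value $4,500.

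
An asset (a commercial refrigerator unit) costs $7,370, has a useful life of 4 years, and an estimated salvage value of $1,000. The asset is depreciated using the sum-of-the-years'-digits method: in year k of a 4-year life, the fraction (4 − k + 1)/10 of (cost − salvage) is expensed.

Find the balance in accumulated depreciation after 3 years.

Depreciable base = $7,370 − $1,000 = $6,370.
Sum of the years' digits = 4+3+2+1 = 10.
Year 1: $6,370 × 4/10 = $2,548. Book value $4,822.
Year 2: $6,370 × 3/10 = $1,911. Book value $2,911.
Year 3: $6,370 × 2/10 = $1,274. Book value $1,637.
Accumulated through year 3 = $7,370 − $1,637 = $5,733.

$5,733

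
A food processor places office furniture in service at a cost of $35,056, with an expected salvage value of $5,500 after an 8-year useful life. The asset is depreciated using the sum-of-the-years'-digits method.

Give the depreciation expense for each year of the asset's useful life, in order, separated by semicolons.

$6,568; $5,747; $4,926; $4,105; $3,284; $2,463; $1,642; $821

Depreciable base = $35,056 − $5,500 = $29,556.
Sum of the years' digits = 8+7+6+5+4+3+2+1 = 36.
Year 1: $29,556 × 8/36 = $6,568. Book value $28,488.
Year 2: $29,556 × 7/36 = $5,747. Book value $22,741.
Year 3: $29,556 × 6/36 = $4,926. Book value $17,815.
Year 4: $29,556 × 5/36 = $4,105. Book value $13,710.
Year 5: $29,556 × 4/36 = $3,284. Book value $10,426.
Year 6: $29,556 × 3/36 = $2,463. Book value $7,963.
Year 7: $29,556 × 2/36 = $1,642. Book value $6,321.
Year 8: $29,556 × 1/36 = $821. Book value $5,500.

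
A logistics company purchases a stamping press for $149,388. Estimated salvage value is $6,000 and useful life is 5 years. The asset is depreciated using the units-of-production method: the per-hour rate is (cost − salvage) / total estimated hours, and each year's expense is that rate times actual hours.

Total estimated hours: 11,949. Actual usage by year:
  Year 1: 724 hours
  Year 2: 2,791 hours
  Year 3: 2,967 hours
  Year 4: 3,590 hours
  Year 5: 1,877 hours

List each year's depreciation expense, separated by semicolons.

$8,688; $33,492; $35,604; $43,080; $22,524

Depreciable base = $149,388 − $6,000 = $143,388.
Rate = $143,388 / 11,949 hours = $12 per hour.
Year 1: 724 × $12 = $8,688. Book value $140,700.
Year 2: 2,791 × $12 = $33,492. Book value $107,208.
Year 3: 2,967 × $12 = $35,604. Book value $71,604.
Year 4: 3,590 × $12 = $43,080. Book value $28,524.
Year 5: 1,877 × $12 = $22,524. Book value $6,000.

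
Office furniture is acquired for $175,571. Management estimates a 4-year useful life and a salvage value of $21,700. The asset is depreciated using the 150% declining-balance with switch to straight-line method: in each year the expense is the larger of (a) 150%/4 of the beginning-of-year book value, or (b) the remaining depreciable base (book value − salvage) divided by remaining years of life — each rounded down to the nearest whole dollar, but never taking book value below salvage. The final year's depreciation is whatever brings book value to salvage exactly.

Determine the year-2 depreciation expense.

Depreciable base = $175,571 − $21,700 = $153,871.
Year 1: DB = ⌊$175,571 × 150%/4⌋ = $65,839; SL = ⌊$153,871/4⌋ = $38,467 → take DB $65,839. Book value $109,732.
Year 2: DB = ⌊$109,732 × 150%/4⌋ = $41,149; SL = ⌊$88,032/3⌋ = $29,344 → take DB $41,149. Book value $68,583.

$41,149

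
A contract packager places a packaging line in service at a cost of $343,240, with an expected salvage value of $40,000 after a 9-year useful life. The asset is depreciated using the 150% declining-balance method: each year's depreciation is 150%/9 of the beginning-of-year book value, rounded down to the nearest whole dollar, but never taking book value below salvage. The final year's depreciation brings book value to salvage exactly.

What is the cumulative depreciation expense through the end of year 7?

Depreciable base = $343,240 − $40,000 = $303,240.
Year 1: ⌊$343,240 × 150%/9⌋ = $57,206. Book value $286,034.
Year 2: ⌊$286,034 × 150%/9⌋ = $47,672. Book value $238,362.
Year 3: ⌊$238,362 × 150%/9⌋ = $39,727. Book value $198,635.
Year 4: ⌊$198,635 × 150%/9⌋ = $33,105. Book value $165,530.
Year 5: ⌊$165,530 × 150%/9⌋ = $27,588. Book value $137,942.
Year 6: ⌊$137,942 × 150%/9⌋ = $22,990. Book value $114,952.
Year 7: ⌊$114,952 × 150%/9⌋ = $19,158. Book value $95,794.
Accumulated through year 7 = $343,240 − $95,794 = $247,446.

$247,446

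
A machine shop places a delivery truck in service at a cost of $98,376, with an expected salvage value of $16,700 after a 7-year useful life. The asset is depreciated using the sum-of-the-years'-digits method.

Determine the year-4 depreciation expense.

Depreciable base = $98,376 − $16,700 = $81,676.
Sum of the years' digits = 7+6+5+4+3+2+1 = 28.
Year 1: $81,676 × 7/28 = $20,419. Book value $77,957.
Year 2: $81,676 × 6/28 = $17,502. Book value $60,455.
Year 3: $81,676 × 5/28 = $14,585. Book value $45,870.
Year 4: $81,676 × 4/28 = $11,668. Book value $34,202.

$11,668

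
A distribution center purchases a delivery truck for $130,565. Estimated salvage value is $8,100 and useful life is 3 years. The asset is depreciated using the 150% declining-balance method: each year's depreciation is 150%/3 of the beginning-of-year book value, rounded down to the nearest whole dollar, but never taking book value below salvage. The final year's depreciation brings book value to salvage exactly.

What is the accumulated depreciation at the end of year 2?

Depreciable base = $130,565 − $8,100 = $122,465.
Year 1: ⌊$130,565 × 150%/3⌋ = $65,282. Book value $65,283.
Year 2: ⌊$65,283 × 150%/3⌋ = $32,641. Book value $32,642.
Accumulated through year 2 = $130,565 − $32,642 = $97,923.

$97,923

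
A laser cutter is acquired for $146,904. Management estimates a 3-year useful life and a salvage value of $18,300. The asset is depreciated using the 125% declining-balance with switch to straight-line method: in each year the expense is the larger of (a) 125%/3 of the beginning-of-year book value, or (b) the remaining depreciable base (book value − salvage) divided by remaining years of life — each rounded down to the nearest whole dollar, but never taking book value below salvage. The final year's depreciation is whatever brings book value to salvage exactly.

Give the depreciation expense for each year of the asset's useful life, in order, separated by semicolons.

Depreciable base = $146,904 − $18,300 = $128,604.
Year 1: DB = ⌊$146,904 × 125%/3⌋ = $61,210; SL = ⌊$128,604/3⌋ = $42,868 → take DB $61,210. Book value $85,694.
Year 2: DB = ⌊$85,694 × 125%/3⌋ = $35,705; SL = ⌊$67,394/2⌋ = $33,697 → take DB $35,705. Book value $49,989.
Year 3 (final): $49,989 − $18,300 = $31,689. Book value $18,300.

$61,210; $35,705; $31,689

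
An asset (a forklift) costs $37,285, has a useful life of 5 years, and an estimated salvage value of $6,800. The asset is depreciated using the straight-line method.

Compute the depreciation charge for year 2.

Depreciable base = $37,285 − $6,800 = $30,485.
Annual expense = $30,485 / 5 = $6,097.

$6,097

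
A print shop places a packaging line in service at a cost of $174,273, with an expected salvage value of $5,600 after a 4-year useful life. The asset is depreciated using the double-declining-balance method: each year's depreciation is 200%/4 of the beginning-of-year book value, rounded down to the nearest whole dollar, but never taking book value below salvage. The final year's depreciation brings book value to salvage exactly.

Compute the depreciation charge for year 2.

$43,568

Depreciable base = $174,273 − $5,600 = $168,673.
Year 1: ⌊$174,273 × 200%/4⌋ = $87,136. Book value $87,137.
Year 2: ⌊$87,137 × 200%/4⌋ = $43,568. Book value $43,569.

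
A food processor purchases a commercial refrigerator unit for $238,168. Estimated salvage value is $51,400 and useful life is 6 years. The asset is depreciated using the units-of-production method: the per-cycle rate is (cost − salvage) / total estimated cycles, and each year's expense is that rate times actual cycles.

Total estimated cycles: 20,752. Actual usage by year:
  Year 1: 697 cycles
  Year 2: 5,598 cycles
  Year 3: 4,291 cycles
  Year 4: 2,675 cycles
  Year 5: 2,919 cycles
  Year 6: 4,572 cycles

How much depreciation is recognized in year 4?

$24,075

Depreciable base = $238,168 − $51,400 = $186,768.
Rate = $186,768 / 20,752 cycles = $9 per cycle.
Year 1: 697 × $9 = $6,273. Book value $231,895.
Year 2: 5,598 × $9 = $50,382. Book value $181,513.
Year 3: 4,291 × $9 = $38,619. Book value $142,894.
Year 4: 2,675 × $9 = $24,075. Book value $118,819.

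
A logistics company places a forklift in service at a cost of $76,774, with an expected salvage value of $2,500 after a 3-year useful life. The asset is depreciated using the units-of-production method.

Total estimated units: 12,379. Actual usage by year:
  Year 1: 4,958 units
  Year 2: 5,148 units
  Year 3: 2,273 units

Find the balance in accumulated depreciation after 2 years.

$60,636

Depreciable base = $76,774 − $2,500 = $74,274.
Rate = $74,274 / 12,379 units = $6 per unit.
Year 1: 4,958 × $6 = $29,748. Book value $47,026.
Year 2: 5,148 × $6 = $30,888. Book value $16,138.
Accumulated through year 2 = $76,774 − $16,138 = $60,636.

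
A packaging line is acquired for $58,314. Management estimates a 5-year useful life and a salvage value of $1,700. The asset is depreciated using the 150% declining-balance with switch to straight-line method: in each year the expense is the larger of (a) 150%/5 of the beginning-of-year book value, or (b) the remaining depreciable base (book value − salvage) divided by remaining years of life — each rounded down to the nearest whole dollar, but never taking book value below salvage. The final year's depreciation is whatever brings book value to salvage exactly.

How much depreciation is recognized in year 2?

Depreciable base = $58,314 − $1,700 = $56,614.
Year 1: DB = ⌊$58,314 × 150%/5⌋ = $17,494; SL = ⌊$56,614/5⌋ = $11,322 → take DB $17,494. Book value $40,820.
Year 2: DB = ⌊$40,820 × 150%/5⌋ = $12,246; SL = ⌊$39,120/4⌋ = $9,780 → take DB $12,246. Book value $28,574.

$12,246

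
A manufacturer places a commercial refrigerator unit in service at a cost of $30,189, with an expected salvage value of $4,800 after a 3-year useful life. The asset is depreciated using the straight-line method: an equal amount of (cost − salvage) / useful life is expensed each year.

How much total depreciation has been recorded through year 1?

$8,463

Depreciable base = $30,189 − $4,800 = $25,389.
Annual expense = $25,389 / 3 = $8,463.
End of year 1: book value $21,726.
Accumulated through year 1 = $30,189 − $21,726 = $8,463.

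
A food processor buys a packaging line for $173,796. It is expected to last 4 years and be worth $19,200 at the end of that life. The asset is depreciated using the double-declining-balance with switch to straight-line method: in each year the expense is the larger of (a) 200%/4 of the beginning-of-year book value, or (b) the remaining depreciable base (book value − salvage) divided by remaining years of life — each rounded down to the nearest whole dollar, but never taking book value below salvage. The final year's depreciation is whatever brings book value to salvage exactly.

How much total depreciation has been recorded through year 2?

Depreciable base = $173,796 − $19,200 = $154,596.
Year 1: DB = ⌊$173,796 × 200%/4⌋ = $86,898; SL = ⌊$154,596/4⌋ = $38,649 → take DB $86,898. Book value $86,898.
Year 2: DB = ⌊$86,898 × 200%/4⌋ = $43,449; SL = ⌊$67,698/3⌋ = $22,566 → take DB $43,449. Book value $43,449.
Accumulated through year 2 = $173,796 − $43,449 = $130,347.

$130,347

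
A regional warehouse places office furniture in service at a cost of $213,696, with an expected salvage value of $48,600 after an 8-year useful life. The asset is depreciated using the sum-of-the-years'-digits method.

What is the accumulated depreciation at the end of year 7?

Depreciable base = $213,696 − $48,600 = $165,096.
Sum of the years' digits = 8+7+6+5+4+3+2+1 = 36.
Year 1: $165,096 × 8/36 = $36,688. Book value $177,008.
Year 2: $165,096 × 7/36 = $32,102. Book value $144,906.
Year 3: $165,096 × 6/36 = $27,516. Book value $117,390.
Year 4: $165,096 × 5/36 = $22,930. Book value $94,460.
Year 5: $165,096 × 4/36 = $18,344. Book value $76,116.
Year 6: $165,096 × 3/36 = $13,758. Book value $62,358.
Year 7: $165,096 × 2/36 = $9,172. Book value $53,186.
Accumulated through year 7 = $213,696 − $53,186 = $160,510.

$160,510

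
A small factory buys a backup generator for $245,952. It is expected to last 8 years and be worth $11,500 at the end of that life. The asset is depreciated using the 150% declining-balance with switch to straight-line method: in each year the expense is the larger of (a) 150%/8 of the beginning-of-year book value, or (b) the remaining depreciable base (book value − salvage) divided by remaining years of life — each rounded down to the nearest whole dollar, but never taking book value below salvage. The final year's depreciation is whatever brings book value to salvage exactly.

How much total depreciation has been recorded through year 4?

$138,763

Depreciable base = $245,952 − $11,500 = $234,452.
Year 1: DB = ⌊$245,952 × 150%/8⌋ = $46,116; SL = ⌊$234,452/8⌋ = $29,306 → take DB $46,116. Book value $199,836.
Year 2: DB = ⌊$199,836 × 150%/8⌋ = $37,469; SL = ⌊$188,336/7⌋ = $26,905 → take DB $37,469. Book value $162,367.
Year 3: DB = ⌊$162,367 × 150%/8⌋ = $30,443; SL = ⌊$150,867/6⌋ = $25,144 → take DB $30,443. Book value $131,924.
Year 4: DB = ⌊$131,924 × 150%/8⌋ = $24,735; SL = ⌊$120,424/5⌋ = $24,084 → take DB $24,735. Book value $107,189.
Accumulated through year 4 = $245,952 − $107,189 = $138,763.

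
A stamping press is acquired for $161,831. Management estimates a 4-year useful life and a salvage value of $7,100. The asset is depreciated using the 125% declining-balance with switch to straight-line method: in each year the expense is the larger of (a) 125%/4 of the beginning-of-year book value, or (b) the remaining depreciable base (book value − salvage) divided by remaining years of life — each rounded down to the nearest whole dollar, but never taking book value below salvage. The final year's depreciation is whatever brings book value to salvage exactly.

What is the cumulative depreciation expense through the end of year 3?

$120,035

Depreciable base = $161,831 − $7,100 = $154,731.
Year 1: DB = ⌊$161,831 × 125%/4⌋ = $50,572; SL = ⌊$154,731/4⌋ = $38,682 → take DB $50,572. Book value $111,259.
Year 2: DB = ⌊$111,259 × 125%/4⌋ = $34,768; SL = ⌊$104,159/3⌋ = $34,719 → take DB $34,768. Book value $76,491.
Year 3: DB = ⌊$76,491 × 125%/4⌋ = $23,903; SL = ⌊$69,391/2⌋ = $34,695 → take SL $34,695. Book value $41,796.
Accumulated through year 3 = $161,831 − $41,796 = $120,035.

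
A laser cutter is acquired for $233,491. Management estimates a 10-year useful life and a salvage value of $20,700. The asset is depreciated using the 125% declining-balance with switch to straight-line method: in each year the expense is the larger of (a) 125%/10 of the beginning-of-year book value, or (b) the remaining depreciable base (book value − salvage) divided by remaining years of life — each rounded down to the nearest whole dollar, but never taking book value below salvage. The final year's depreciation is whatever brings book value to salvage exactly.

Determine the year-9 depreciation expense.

$19,362

Depreciable base = $233,491 − $20,700 = $212,791.
Year 1: DB = ⌊$233,491 × 125%/10⌋ = $29,186; SL = ⌊$212,791/10⌋ = $21,279 → take DB $29,186. Book value $204,305.
Year 2: DB = ⌊$204,305 × 125%/10⌋ = $25,538; SL = ⌊$183,605/9⌋ = $20,400 → take DB $25,538. Book value $178,767.
Year 3: DB = ⌊$178,767 × 125%/10⌋ = $22,345; SL = ⌊$158,067/8⌋ = $19,758 → take DB $22,345. Book value $156,422.
Year 4: DB = ⌊$156,422 × 125%/10⌋ = $19,552; SL = ⌊$135,722/7⌋ = $19,388 → take DB $19,552. Book value $136,870.
Year 5: DB = ⌊$136,870 × 125%/10⌋ = $17,108; SL = ⌊$116,170/6⌋ = $19,361 → take SL $19,361. Book value $117,509.
Year 6: DB = ⌊$117,509 × 125%/10⌋ = $14,688; SL = ⌊$96,809/5⌋ = $19,361 → take SL $19,361. Book value $98,148.
Year 7: DB = ⌊$98,148 × 125%/10⌋ = $12,268; SL = ⌊$77,448/4⌋ = $19,362 → take SL $19,362. Book value $78,786.
Year 8: DB = ⌊$78,786 × 125%/10⌋ = $9,848; SL = ⌊$58,086/3⌋ = $19,362 → take SL $19,362. Book value $59,424.
Year 9: DB = ⌊$59,424 × 125%/10⌋ = $7,428; SL = ⌊$38,724/2⌋ = $19,362 → take SL $19,362. Book value $40,062.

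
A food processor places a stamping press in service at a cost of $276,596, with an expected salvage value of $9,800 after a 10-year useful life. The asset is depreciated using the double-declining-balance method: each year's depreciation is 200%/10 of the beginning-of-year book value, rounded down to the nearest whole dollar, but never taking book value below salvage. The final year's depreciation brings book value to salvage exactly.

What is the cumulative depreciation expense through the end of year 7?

Depreciable base = $276,596 − $9,800 = $266,796.
Year 1: ⌊$276,596 × 200%/10⌋ = $55,319. Book value $221,277.
Year 2: ⌊$221,277 × 200%/10⌋ = $44,255. Book value $177,022.
Year 3: ⌊$177,022 × 200%/10⌋ = $35,404. Book value $141,618.
Year 4: ⌊$141,618 × 200%/10⌋ = $28,323. Book value $113,295.
Year 5: ⌊$113,295 × 200%/10⌋ = $22,659. Book value $90,636.
Year 6: ⌊$90,636 × 200%/10⌋ = $18,127. Book value $72,509.
Year 7: ⌊$72,509 × 200%/10⌋ = $14,501. Book value $58,008.
Accumulated through year 7 = $276,596 − $58,008 = $218,588.

$218,588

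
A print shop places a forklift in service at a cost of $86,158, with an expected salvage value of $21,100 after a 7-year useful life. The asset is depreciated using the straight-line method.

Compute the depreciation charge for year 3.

Depreciable base = $86,158 − $21,100 = $65,058.
Annual expense = $65,058 / 7 = $9,294.

$9,294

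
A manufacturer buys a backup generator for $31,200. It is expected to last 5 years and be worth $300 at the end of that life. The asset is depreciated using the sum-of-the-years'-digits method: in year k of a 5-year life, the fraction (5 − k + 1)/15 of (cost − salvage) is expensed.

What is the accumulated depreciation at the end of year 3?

$24,720

Depreciable base = $31,200 − $300 = $30,900.
Sum of the years' digits = 5+4+3+2+1 = 15.
Year 1: $30,900 × 5/15 = $10,300. Book value $20,900.
Year 2: $30,900 × 4/15 = $8,240. Book value $12,660.
Year 3: $30,900 × 3/15 = $6,180. Book value $6,480.
Accumulated through year 3 = $31,200 − $6,480 = $24,720.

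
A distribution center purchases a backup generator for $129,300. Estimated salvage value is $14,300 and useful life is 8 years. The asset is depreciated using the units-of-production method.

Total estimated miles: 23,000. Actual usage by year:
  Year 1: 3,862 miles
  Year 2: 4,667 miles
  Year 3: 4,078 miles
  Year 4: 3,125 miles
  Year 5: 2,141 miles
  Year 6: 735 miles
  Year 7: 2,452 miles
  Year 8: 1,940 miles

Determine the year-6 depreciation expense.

$3,675

Depreciable base = $129,300 − $14,300 = $115,000.
Rate = $115,000 / 23,000 miles = $5 per mile.
Year 1: 3,862 × $5 = $19,310. Book value $109,990.
Year 2: 4,667 × $5 = $23,335. Book value $86,655.
Year 3: 4,078 × $5 = $20,390. Book value $66,265.
Year 4: 3,125 × $5 = $15,625. Book value $50,640.
Year 5: 2,141 × $5 = $10,705. Book value $39,935.
Year 6: 735 × $5 = $3,675. Book value $36,260.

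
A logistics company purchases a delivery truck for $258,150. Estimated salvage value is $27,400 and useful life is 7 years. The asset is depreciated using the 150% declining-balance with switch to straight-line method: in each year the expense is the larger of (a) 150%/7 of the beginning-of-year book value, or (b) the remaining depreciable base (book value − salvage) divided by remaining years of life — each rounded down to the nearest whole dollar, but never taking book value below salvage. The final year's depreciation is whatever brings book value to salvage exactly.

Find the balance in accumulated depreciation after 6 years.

Depreciable base = $258,150 − $27,400 = $230,750.
Year 1: DB = ⌊$258,150 × 150%/7⌋ = $55,317; SL = ⌊$230,750/7⌋ = $32,964 → take DB $55,317. Book value $202,833.
Year 2: DB = ⌊$202,833 × 150%/7⌋ = $43,464; SL = ⌊$175,433/6⌋ = $29,238 → take DB $43,464. Book value $159,369.
Year 3: DB = ⌊$159,369 × 150%/7⌋ = $34,150; SL = ⌊$131,969/5⌋ = $26,393 → take DB $34,150. Book value $125,219.
Year 4: DB = ⌊$125,219 × 150%/7⌋ = $26,832; SL = ⌊$97,819/4⌋ = $24,454 → take DB $26,832. Book value $98,387.
Year 5: DB = ⌊$98,387 × 150%/7⌋ = $21,082; SL = ⌊$70,987/3⌋ = $23,662 → take SL $23,662. Book value $74,725.
Year 6: DB = ⌊$74,725 × 150%/7⌋ = $16,012; SL = ⌊$47,325/2⌋ = $23,662 → take SL $23,662. Book value $51,063.
Accumulated through year 6 = $258,150 − $51,063 = $207,087.

$207,087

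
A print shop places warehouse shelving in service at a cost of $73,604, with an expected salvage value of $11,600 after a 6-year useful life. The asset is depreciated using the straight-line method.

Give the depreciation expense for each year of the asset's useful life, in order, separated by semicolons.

Depreciable base = $73,604 − $11,600 = $62,004.
Annual expense = $62,004 / 6 = $10,334.
End of year 1: book value $63,270.
End of year 2: book value $52,936.
End of year 3: book value $42,602.
End of year 4: book value $32,268.
End of year 5: book value $21,934.
End of year 6: book value $11,600.

$10,334; $10,334; $10,334; $10,334; $10,334; $10,334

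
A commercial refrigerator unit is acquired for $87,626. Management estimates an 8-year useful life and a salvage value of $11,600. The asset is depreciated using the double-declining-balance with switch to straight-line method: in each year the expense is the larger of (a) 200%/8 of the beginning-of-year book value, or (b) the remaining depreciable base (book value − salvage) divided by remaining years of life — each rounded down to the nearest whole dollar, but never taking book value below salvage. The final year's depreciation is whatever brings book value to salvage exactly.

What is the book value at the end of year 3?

$36,968

Depreciable base = $87,626 − $11,600 = $76,026.
Year 1: DB = ⌊$87,626 × 200%/8⌋ = $21,906; SL = ⌊$76,026/8⌋ = $9,503 → take DB $21,906. Book value $65,720.
Year 2: DB = ⌊$65,720 × 200%/8⌋ = $16,430; SL = ⌊$54,120/7⌋ = $7,731 → take DB $16,430. Book value $49,290.
Year 3: DB = ⌊$49,290 × 200%/8⌋ = $12,322; SL = ⌊$37,690/6⌋ = $6,281 → take DB $12,322. Book value $36,968.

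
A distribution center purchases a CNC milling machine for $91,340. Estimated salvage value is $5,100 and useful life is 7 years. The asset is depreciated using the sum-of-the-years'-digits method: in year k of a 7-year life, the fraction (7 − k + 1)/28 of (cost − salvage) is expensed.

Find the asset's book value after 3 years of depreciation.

Depreciable base = $91,340 − $5,100 = $86,240.
Sum of the years' digits = 7+6+5+4+3+2+1 = 28.
Year 1: $86,240 × 7/28 = $21,560. Book value $69,780.
Year 2: $86,240 × 6/28 = $18,480. Book value $51,300.
Year 3: $86,240 × 5/28 = $15,400. Book value $35,900.

$35,900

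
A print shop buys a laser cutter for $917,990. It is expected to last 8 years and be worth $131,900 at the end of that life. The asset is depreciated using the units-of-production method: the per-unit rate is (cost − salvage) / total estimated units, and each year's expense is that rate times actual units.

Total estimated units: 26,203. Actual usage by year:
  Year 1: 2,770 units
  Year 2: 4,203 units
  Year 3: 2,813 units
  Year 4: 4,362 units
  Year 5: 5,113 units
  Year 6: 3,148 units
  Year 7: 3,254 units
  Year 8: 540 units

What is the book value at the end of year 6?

Depreciable base = $917,990 − $131,900 = $786,090.
Rate = $786,090 / 26,203 units = $30 per unit.
Year 1: 2,770 × $30 = $83,100. Book value $834,890.
Year 2: 4,203 × $30 = $126,090. Book value $708,800.
Year 3: 2,813 × $30 = $84,390. Book value $624,410.
Year 4: 4,362 × $30 = $130,860. Book value $493,550.
Year 5: 5,113 × $30 = $153,390. Book value $340,160.
Year 6: 3,148 × $30 = $94,440. Book value $245,720.

$245,720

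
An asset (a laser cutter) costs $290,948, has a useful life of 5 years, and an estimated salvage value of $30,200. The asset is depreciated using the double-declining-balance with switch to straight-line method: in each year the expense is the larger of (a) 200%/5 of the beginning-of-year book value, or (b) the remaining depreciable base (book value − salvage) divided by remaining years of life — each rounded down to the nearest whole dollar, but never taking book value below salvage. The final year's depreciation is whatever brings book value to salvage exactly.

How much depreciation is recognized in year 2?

Depreciable base = $290,948 − $30,200 = $260,748.
Year 1: DB = ⌊$290,948 × 200%/5⌋ = $116,379; SL = ⌊$260,748/5⌋ = $52,149 → take DB $116,379. Book value $174,569.
Year 2: DB = ⌊$174,569 × 200%/5⌋ = $69,827; SL = ⌊$144,369/4⌋ = $36,092 → take DB $69,827. Book value $104,742.

$69,827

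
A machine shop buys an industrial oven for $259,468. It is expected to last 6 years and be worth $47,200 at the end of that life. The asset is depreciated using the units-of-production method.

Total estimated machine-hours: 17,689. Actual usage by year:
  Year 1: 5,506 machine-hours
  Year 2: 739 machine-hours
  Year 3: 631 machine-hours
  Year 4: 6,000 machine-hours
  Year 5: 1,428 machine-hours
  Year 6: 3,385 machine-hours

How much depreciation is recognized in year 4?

Depreciable base = $259,468 − $47,200 = $212,268.
Rate = $212,268 / 17,689 machine-hours = $12 per machine-hour.
Year 1: 5,506 × $12 = $66,072. Book value $193,396.
Year 2: 739 × $12 = $8,868. Book value $184,528.
Year 3: 631 × $12 = $7,572. Book value $176,956.
Year 4: 6,000 × $12 = $72,000. Book value $104,956.

$72,000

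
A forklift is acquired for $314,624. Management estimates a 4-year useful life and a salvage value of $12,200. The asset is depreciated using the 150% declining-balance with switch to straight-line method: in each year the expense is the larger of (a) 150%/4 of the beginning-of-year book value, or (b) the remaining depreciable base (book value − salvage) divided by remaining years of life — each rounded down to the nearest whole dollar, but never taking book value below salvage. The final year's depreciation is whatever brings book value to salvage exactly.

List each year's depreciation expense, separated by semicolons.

$117,984; $73,740; $55,350; $55,350

Depreciable base = $314,624 − $12,200 = $302,424.
Year 1: DB = ⌊$314,624 × 150%/4⌋ = $117,984; SL = ⌊$302,424/4⌋ = $75,606 → take DB $117,984. Book value $196,640.
Year 2: DB = ⌊$196,640 × 150%/4⌋ = $73,740; SL = ⌊$184,440/3⌋ = $61,480 → take DB $73,740. Book value $122,900.
Year 3: DB = ⌊$122,900 × 150%/4⌋ = $46,087; SL = ⌊$110,700/2⌋ = $55,350 → take SL $55,350. Book value $67,550.
Year 4 (final): $67,550 − $12,200 = $55,350. Book value $12,200.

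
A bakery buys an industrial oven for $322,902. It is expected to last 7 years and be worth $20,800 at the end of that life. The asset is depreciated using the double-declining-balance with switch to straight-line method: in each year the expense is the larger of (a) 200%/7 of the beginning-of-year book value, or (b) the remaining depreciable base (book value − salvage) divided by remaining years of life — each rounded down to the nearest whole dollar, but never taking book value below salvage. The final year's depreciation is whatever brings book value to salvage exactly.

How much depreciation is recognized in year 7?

$19,620

Depreciable base = $322,902 − $20,800 = $302,102.
Year 1: DB = ⌊$322,902 × 200%/7⌋ = $92,257; SL = ⌊$302,102/7⌋ = $43,157 → take DB $92,257. Book value $230,645.
Year 2: DB = ⌊$230,645 × 200%/7⌋ = $65,898; SL = ⌊$209,845/6⌋ = $34,974 → take DB $65,898. Book value $164,747.
Year 3: DB = ⌊$164,747 × 200%/7⌋ = $47,070; SL = ⌊$143,947/5⌋ = $28,789 → take DB $47,070. Book value $117,677.
Year 4: DB = ⌊$117,677 × 200%/7⌋ = $33,622; SL = ⌊$96,877/4⌋ = $24,219 → take DB $33,622. Book value $84,055.
Year 5: DB = ⌊$84,055 × 200%/7⌋ = $24,015; SL = ⌊$63,255/3⌋ = $21,085 → take DB $24,015. Book value $60,040.
Year 6: DB = ⌊$60,040 × 200%/7⌋ = $17,154; SL = ⌊$39,240/2⌋ = $19,620 → take SL $19,620. Book value $40,420.
Year 7 (final): $40,420 − $20,800 = $19,620. Book value $20,800.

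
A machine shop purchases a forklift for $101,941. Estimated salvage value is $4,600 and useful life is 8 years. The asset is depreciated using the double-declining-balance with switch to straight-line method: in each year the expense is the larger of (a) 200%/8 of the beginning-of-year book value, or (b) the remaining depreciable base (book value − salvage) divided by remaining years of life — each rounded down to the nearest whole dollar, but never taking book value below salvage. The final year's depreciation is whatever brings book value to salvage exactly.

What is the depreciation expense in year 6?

Depreciable base = $101,941 − $4,600 = $97,341.
Year 1: DB = ⌊$101,941 × 200%/8⌋ = $25,485; SL = ⌊$97,341/8⌋ = $12,167 → take DB $25,485. Book value $76,456.
Year 2: DB = ⌊$76,456 × 200%/8⌋ = $19,114; SL = ⌊$71,856/7⌋ = $10,265 → take DB $19,114. Book value $57,342.
Year 3: DB = ⌊$57,342 × 200%/8⌋ = $14,335; SL = ⌊$52,742/6⌋ = $8,790 → take DB $14,335. Book value $43,007.
Year 4: DB = ⌊$43,007 × 200%/8⌋ = $10,751; SL = ⌊$38,407/5⌋ = $7,681 → take DB $10,751. Book value $32,256.
Year 5: DB = ⌊$32,256 × 200%/8⌋ = $8,064; SL = ⌊$27,656/4⌋ = $6,914 → take DB $8,064. Book value $24,192.
Year 6: DB = ⌊$24,192 × 200%/8⌋ = $6,048; SL = ⌊$19,592/3⌋ = $6,530 → take SL $6,530. Book value $17,662.

$6,530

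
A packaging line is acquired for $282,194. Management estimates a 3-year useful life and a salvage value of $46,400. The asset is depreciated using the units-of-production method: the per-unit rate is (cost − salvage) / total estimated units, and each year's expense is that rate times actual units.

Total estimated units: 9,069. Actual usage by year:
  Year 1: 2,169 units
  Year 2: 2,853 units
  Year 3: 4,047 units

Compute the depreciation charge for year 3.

$105,222

Depreciable base = $282,194 − $46,400 = $235,794.
Rate = $235,794 / 9,069 units = $26 per unit.
Year 1: 2,169 × $26 = $56,394. Book value $225,800.
Year 2: 2,853 × $26 = $74,178. Book value $151,622.
Year 3: 4,047 × $26 = $105,222. Book value $46,400.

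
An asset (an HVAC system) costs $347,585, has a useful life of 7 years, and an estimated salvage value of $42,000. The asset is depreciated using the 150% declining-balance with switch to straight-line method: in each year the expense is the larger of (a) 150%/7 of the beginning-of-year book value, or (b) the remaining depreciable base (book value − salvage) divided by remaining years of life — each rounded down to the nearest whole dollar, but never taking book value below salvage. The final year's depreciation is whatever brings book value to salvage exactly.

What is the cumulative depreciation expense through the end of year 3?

Depreciable base = $347,585 − $42,000 = $305,585.
Year 1: DB = ⌊$347,585 × 150%/7⌋ = $74,482; SL = ⌊$305,585/7⌋ = $43,655 → take DB $74,482. Book value $273,103.
Year 2: DB = ⌊$273,103 × 150%/7⌋ = $58,522; SL = ⌊$231,103/6⌋ = $38,517 → take DB $58,522. Book value $214,581.
Year 3: DB = ⌊$214,581 × 150%/7⌋ = $45,981; SL = ⌊$172,581/5⌋ = $34,516 → take DB $45,981. Book value $168,600.
Accumulated through year 3 = $347,585 − $168,600 = $178,985.

$178,985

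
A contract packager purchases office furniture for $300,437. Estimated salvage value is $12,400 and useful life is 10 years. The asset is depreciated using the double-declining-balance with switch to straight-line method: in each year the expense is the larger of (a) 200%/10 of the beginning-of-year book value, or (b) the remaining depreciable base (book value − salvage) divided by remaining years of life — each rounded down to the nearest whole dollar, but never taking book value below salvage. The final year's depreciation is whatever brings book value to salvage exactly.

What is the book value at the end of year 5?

$98,448

Depreciable base = $300,437 − $12,400 = $288,037.
Year 1: DB = ⌊$300,437 × 200%/10⌋ = $60,087; SL = ⌊$288,037/10⌋ = $28,803 → take DB $60,087. Book value $240,350.
Year 2: DB = ⌊$240,350 × 200%/10⌋ = $48,070; SL = ⌊$227,950/9⌋ = $25,327 → take DB $48,070. Book value $192,280.
Year 3: DB = ⌊$192,280 × 200%/10⌋ = $38,456; SL = ⌊$179,880/8⌋ = $22,485 → take DB $38,456. Book value $153,824.
Year 4: DB = ⌊$153,824 × 200%/10⌋ = $30,764; SL = ⌊$141,424/7⌋ = $20,203 → take DB $30,764. Book value $123,060.
Year 5: DB = ⌊$123,060 × 200%/10⌋ = $24,612; SL = ⌊$110,660/6⌋ = $18,443 → take DB $24,612. Book value $98,448.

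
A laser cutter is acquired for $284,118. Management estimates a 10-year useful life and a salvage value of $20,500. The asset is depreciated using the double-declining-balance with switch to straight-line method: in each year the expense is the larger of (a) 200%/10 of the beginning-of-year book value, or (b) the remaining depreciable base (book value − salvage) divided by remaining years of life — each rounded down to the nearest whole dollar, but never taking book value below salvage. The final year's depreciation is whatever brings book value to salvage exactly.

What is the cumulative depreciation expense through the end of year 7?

Depreciable base = $284,118 − $20,500 = $263,618.
Year 1: DB = ⌊$284,118 × 200%/10⌋ = $56,823; SL = ⌊$263,618/10⌋ = $26,361 → take DB $56,823. Book value $227,295.
Year 2: DB = ⌊$227,295 × 200%/10⌋ = $45,459; SL = ⌊$206,795/9⌋ = $22,977 → take DB $45,459. Book value $181,836.
Year 3: DB = ⌊$181,836 × 200%/10⌋ = $36,367; SL = ⌊$161,336/8⌋ = $20,167 → take DB $36,367. Book value $145,469.
Year 4: DB = ⌊$145,469 × 200%/10⌋ = $29,093; SL = ⌊$124,969/7⌋ = $17,852 → take DB $29,093. Book value $116,376.
Year 5: DB = ⌊$116,376 × 200%/10⌋ = $23,275; SL = ⌊$95,876/6⌋ = $15,979 → take DB $23,275. Book value $93,101.
Year 6: DB = ⌊$93,101 × 200%/10⌋ = $18,620; SL = ⌊$72,601/5⌋ = $14,520 → take DB $18,620. Book value $74,481.
Year 7: DB = ⌊$74,481 × 200%/10⌋ = $14,896; SL = ⌊$53,981/4⌋ = $13,495 → take DB $14,896. Book value $59,585.
Accumulated through year 7 = $284,118 − $59,585 = $224,533.

$224,533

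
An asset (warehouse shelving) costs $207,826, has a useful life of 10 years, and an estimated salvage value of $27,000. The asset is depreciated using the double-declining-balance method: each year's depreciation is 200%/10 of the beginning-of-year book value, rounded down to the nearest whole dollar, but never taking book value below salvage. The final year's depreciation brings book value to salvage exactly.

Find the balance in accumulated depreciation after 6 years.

$153,344

Depreciable base = $207,826 − $27,000 = $180,826.
Year 1: ⌊$207,826 × 200%/10⌋ = $41,565. Book value $166,261.
Year 2: ⌊$166,261 × 200%/10⌋ = $33,252. Book value $133,009.
Year 3: ⌊$133,009 × 200%/10⌋ = $26,601. Book value $106,408.
Year 4: ⌊$106,408 × 200%/10⌋ = $21,281. Book value $85,127.
Year 5: ⌊$85,127 × 200%/10⌋ = $17,025. Book value $68,102.
Year 6: ⌊$68,102 × 200%/10⌋ = $13,620. Book value $54,482.
Accumulated through year 6 = $207,826 − $54,482 = $153,344.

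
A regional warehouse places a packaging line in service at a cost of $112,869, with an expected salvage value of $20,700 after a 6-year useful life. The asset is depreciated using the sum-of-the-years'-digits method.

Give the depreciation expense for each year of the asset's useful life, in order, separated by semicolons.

Depreciable base = $112,869 − $20,700 = $92,169.
Sum of the years' digits = 6+5+4+3+2+1 = 21.
Year 1: $92,169 × 6/21 = $26,334. Book value $86,535.
Year 2: $92,169 × 5/21 = $21,945. Book value $64,590.
Year 3: $92,169 × 4/21 = $17,556. Book value $47,034.
Year 4: $92,169 × 3/21 = $13,167. Book value $33,867.
Year 5: $92,169 × 2/21 = $8,778. Book value $25,089.
Year 6: $92,169 × 1/21 = $4,389. Book value $20,700.

$26,334; $21,945; $17,556; $13,167; $8,778; $4,389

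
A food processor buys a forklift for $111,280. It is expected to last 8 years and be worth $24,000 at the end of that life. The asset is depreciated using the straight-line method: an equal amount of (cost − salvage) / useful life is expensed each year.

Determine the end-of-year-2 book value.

$89,460

Depreciable base = $111,280 − $24,000 = $87,280.
Annual expense = $87,280 / 8 = $10,910.
End of year 1: book value $100,370.
End of year 2: book value $89,460.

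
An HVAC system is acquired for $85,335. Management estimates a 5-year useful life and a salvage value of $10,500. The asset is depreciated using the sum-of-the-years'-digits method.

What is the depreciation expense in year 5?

Depreciable base = $85,335 − $10,500 = $74,835.
Sum of the years' digits = 5+4+3+2+1 = 15.
Year 1: $74,835 × 5/15 = $24,945. Book value $60,390.
Year 2: $74,835 × 4/15 = $19,956. Book value $40,434.
Year 3: $74,835 × 3/15 = $14,967. Book value $25,467.
Year 4: $74,835 × 2/15 = $9,978. Book value $15,489.
Year 5: $74,835 × 1/15 = $4,989. Book value $10,500.

$4,989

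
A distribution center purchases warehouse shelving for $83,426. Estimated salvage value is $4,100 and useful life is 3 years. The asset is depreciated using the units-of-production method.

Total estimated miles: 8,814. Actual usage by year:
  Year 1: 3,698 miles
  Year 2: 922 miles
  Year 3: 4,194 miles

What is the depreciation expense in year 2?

Depreciable base = $83,426 − $4,100 = $79,326.
Rate = $79,326 / 8,814 miles = $9 per mile.
Year 1: 3,698 × $9 = $33,282. Book value $50,144.
Year 2: 922 × $9 = $8,298. Book value $41,846.

$8,298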